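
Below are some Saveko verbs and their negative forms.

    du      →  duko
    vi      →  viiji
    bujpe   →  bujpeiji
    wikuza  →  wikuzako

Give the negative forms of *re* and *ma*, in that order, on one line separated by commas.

reiji, mako

The pattern is front/back vowel harmony: -iji when the last vowel of the stem is a front vowel (*vi*, *bujpe*); -ko when the last vowel of the stem is a back vowel (*du*, *wikuza*).
The last vowel of *re* is /e/, which is a front vowel, so the suffix is -iji, giving *reiji*.
The last vowel of *ma* is /a/, which is a back vowel, so the suffix is -ko, giving *mako*.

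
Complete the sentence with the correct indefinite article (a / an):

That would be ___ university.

The indefinite article is chosen by the initial *sound* of the following word, not its spelling.
*university* begins with the sound /juː/ (u pronounced /juː/) — a consonant sound.
So the article is *a*: That would be a university.

a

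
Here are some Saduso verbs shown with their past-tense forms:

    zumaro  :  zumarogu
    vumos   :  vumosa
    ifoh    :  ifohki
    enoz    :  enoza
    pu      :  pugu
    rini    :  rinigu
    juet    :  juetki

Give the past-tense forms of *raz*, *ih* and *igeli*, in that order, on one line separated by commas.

The alternation tracks the final sound of the stem — -a when the stem ends in a sibilant (*vumos*, *enoz*); -ki when the stem ends in a non-sibilant consonant (*ifoh*, *juet*); -gu when the stem ends in a vowel (*zumaro*, *pu*, *rini*).
*raz*: final sound = /z/, a sibilant → -a → *raza*.
*ih*: final sound = /h/, a non-sibilant consonant → -ki → *ihki*.
*igeli* — final sound /i/ (a vowel) → -gu → *igeligu*.

raza, ihki, igeligu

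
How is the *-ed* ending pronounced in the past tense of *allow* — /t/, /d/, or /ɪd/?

The stem *allow* ends in a voiced sound other than /d/.
The -ed suffix is realized as /ɪd/ after /t, d/; as /t/ after other voiceless consonants; and as /d/ after other voiced sounds.
So -ed on *allow* is pronounced /d/.

/d/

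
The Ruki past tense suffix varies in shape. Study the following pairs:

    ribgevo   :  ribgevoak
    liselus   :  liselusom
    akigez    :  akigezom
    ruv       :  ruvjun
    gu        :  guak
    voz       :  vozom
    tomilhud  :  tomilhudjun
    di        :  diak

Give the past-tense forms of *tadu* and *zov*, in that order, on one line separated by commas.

The alternation tracks the final sound of the stem — -om when the stem ends in a sibilant (*liselus*, *akigez*, *voz*); -jun when the stem ends in a non-sibilant consonant (*ruv*, *tomilhud*); -ak when the stem ends in a vowel (*ribgevo*, *gu*, *di*).
*tadu*: final sound = /u/, a vowel → -ak → *taduak*.
Since the final sound of *zov* is /v/ (a non-sibilant consonant), it takes -jun, giving *zovjun*.

taduak, zovjun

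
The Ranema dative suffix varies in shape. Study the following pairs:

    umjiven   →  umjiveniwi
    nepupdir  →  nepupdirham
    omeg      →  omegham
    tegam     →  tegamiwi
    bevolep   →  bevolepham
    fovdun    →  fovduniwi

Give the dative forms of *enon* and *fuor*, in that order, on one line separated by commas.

The alternation tracks the final consonant of the stem — -iwi when the stem ends in a nasal (*umjiven*, *tegam*, *fovdun*); -ham when the stem ends in a non-nasal consonant (*nepupdir*, *omeg*, *bevolep*).
The final consonant of *enon* is /n/, which is a nasal, so the suffix is -iwi, giving *enoniwi*.
*fuor* — final consonant /r/ (non-nasal) → -ham → *fuorham*.

enoniwi, fuorham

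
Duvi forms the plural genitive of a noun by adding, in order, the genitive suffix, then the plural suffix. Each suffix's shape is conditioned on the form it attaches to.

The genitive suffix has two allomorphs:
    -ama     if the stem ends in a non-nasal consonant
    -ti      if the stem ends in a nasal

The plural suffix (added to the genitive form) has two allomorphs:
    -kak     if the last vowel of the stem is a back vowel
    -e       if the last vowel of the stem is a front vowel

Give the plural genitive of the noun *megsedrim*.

The final consonant of *megsedrim* is /m/, which is a nasal, so the genitive suffix is -ti, giving *megsedrimti*.
Since the last vowel of the genitive form *megsedrimti* is /i/ (a front vowel), it takes -e, giving *megsedrimtie*.

megsedrimtie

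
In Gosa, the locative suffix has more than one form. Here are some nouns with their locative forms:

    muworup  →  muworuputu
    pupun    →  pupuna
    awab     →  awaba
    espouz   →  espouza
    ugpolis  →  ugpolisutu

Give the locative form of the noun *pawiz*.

pawiza

The suffix is conditioned by the final consonant: -utu when the stem ends in a voiceless consonant (*muworup*, *ugpolis*); -a when the stem ends in a voiced consonant (*pupun*, *awab*, *espouz*).
Since the final consonant of *pawiz* is /z/ (voiced), it takes -a, giving *pawiza*.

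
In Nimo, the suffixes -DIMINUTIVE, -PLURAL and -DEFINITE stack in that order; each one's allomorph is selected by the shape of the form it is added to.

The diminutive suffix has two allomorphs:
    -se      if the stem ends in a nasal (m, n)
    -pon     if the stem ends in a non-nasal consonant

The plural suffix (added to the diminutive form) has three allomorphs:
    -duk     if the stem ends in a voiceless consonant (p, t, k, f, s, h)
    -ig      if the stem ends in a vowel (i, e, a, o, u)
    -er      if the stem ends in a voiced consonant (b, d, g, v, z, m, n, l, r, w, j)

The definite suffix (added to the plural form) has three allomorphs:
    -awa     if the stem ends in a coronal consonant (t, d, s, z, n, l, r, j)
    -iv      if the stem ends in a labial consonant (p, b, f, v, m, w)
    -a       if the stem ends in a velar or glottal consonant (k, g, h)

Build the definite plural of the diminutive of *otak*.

Since the final consonant of *otak* is /k/ (non-nasal), it takes -pon, giving *otakpon*.
The final sound of the diminutive form *otakpon* is /n/, which is a voiced consonant, so the plural suffix is -er, giving *otakponer*.
The plural form *otakponer*: final consonant = /r/, coronal → -awa → *otakponerawa*.

otakponerawa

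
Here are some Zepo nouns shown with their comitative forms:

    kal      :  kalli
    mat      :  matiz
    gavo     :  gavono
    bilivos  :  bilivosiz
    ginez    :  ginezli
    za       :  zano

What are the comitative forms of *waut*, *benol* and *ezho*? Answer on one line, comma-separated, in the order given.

The suffix is conditioned by the final sound: -iz when the stem ends in a voiceless consonant (*mat*, *bilivos*); -li when the stem ends in a voiced consonant (*kal*, *ginez*); -no when the stem ends in a vowel (*gavo*, *za*).
Since the final sound of *waut* is /t/ (a voiceless consonant), it takes -iz, giving *wautiz*.
The final sound of *benol* is /l/, which is a voiced consonant, so the suffix is -li, giving *benolli*.
*ezho*: final sound = /o/, a vowel → -no → *ezhono*.

wautiz, benolli, ezhono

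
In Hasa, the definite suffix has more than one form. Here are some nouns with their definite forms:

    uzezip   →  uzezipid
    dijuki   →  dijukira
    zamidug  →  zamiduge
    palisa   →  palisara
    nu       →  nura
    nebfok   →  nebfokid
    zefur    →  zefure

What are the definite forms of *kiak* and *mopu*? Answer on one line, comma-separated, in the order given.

kiakid, mopura

The alternation tracks the final sound of the stem — -id when the stem ends in a voiceless consonant (*uzezip*, *nebfok*); -e when the stem ends in a voiced consonant (*zamidug*, *zefur*); -ra when the stem ends in a vowel (*dijuki*, *palisa*, *nu*).
Since the final sound of *kiak* is /k/ (a voiceless consonant), it takes -id, giving *kiakid*.
*mopu*: final sound = /u/, a vowel → -ra → *mopura*.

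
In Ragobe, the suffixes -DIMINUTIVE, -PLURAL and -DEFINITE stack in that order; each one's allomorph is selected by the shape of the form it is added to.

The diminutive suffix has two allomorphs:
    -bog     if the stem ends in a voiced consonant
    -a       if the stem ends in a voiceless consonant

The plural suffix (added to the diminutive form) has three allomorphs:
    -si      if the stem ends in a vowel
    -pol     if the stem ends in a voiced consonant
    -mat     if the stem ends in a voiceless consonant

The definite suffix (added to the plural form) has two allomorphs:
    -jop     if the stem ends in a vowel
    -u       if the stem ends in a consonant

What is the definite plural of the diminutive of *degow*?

degowbogpolu

*degow* — final consonant /w/ (voiced) → -bog → *degowbog*.
The diminutive form *degowbog*: final sound = /g/, a voiced consonant → -pol → *degowbogpol*.
The plural form *degowbogpol* — final sound /l/ (a consonant) → -u → *degowbogpolu*.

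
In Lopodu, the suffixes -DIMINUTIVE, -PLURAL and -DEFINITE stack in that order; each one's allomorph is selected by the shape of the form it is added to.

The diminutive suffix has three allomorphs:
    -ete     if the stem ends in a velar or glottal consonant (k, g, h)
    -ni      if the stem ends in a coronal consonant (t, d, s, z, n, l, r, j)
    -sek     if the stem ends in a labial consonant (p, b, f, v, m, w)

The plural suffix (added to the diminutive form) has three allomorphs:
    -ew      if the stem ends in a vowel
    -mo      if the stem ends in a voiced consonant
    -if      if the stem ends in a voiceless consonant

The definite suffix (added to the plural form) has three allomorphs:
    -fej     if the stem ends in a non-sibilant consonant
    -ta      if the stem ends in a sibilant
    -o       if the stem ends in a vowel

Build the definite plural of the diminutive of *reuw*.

*reuw*: final consonant = /w/, labial → -sek → *reuwsek*.
Since the final sound of the diminutive form *reuwsek* is /k/ (a voiceless consonant), it takes -if, giving *reuwsekif*.
Since the final sound of the plural form *reuwsekif* is /f/ (a non-sibilant consonant), it takes -fej, giving *reuwsekiffej*.

reuwsekiffej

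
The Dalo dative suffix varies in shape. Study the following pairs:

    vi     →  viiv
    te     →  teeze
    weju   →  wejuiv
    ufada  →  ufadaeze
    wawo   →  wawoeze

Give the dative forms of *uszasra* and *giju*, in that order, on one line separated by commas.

Looking at the last vowel of each stem: -iv when the last vowel of the stem is a high vowel (*vi*, *weju*); -eze when the last vowel of the stem is a non-high vowel (*te*, *ufada*, *wawo*).
Since the last vowel of *uszasra* is /a/ (a non-high vowel), it takes -eze, giving *uszasraeze*.
Since the last vowel of *giju* is /u/ (a high vowel), it takes -iv, giving *gijuiv*.

uszasraeze, gijuiv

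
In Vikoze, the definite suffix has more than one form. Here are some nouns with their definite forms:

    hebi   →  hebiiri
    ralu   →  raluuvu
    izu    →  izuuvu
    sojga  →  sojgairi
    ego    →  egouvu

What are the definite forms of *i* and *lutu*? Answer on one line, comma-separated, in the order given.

iiri, lutuuvu

Looking at the last vowel of each stem: -uvu when the last vowel of the stem is a rounded vowel (*ralu*, *izu*, *ego*); -iri when the last vowel of the stem is an unrounded vowel (*hebi*, *sojga*).
The last vowel of *i* is /i/, which is an unrounded vowel, so the suffix is -iri, giving *iiri*.
Since the last vowel of *lutu* is /u/ (a rounded vowel), it takes -uvu, giving *lutuuvu*.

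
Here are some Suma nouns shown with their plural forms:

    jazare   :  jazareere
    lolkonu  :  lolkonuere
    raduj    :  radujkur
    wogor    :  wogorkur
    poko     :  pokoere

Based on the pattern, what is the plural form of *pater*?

The suffix is conditioned by the final sound: -kur when the stem ends in a consonant (*raduj*, *wogor*); -ere when the stem ends in a vowel (*jazare*, *lolkonu*, *poko*).
Since the final sound of *pater* is /r/ (a consonant), it takes -kur, giving *paterkur*.

paterkur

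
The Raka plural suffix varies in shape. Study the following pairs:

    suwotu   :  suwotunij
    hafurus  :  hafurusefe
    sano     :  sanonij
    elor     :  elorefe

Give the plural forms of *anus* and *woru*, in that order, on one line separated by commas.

The suffix is conditioned by the final sound: -efe when the stem ends in a consonant (*hafurus*, *elor*); -nij when the stem ends in a vowel (*suwotu*, *sano*).
*anus*: final sound = /s/, a consonant → -efe → *anusefe*.
Since the final sound of *woru* is /u/ (a vowel), it takes -nij, giving *worunij*.

anusefe, worunij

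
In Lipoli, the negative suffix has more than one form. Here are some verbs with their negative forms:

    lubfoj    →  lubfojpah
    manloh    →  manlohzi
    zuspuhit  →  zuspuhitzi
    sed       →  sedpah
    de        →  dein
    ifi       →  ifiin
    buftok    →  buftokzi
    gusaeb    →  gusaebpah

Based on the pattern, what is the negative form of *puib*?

puibpah

Looking at the final sound of each stem: -zi when the stem ends in a voiceless consonant (*manloh*, *zuspuhit*, *buftok*); -pah when the stem ends in a voiced consonant (*lubfoj*, *sed*, *gusaeb*); -in when the stem ends in a vowel (*de*, *ifi*).
*puib* — final sound /b/ (a voiced consonant) → -pah → *puibpah*.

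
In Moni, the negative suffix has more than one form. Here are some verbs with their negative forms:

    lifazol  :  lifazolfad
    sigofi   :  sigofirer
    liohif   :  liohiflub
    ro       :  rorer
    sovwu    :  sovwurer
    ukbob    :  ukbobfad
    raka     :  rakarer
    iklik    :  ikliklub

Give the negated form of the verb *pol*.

Looking at the final sound of each stem: -lub when the stem ends in a voiceless consonant (*liohif*, *iklik*); -fad when the stem ends in a voiced consonant (*lifazol*, *ukbob*); -rer when the stem ends in a vowel (*sigofi*, *ro*, *sovwu*, *raka*).
*pol*: final sound = /l/, a voiced consonant → -fad → *polfad*.

polfad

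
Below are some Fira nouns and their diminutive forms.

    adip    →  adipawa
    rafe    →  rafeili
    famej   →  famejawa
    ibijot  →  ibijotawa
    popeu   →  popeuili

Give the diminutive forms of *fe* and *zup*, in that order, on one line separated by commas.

feili, zupawa

The pattern is consonant vs. vowel: -awa when the stem ends in a consonant (*adip*, *famej*, *ibijot*); -ili when the stem ends in a vowel (*rafe*, *popeu*).
*fe* — final sound /e/ (a vowel) → -ili → *feili*.
*zup* — final sound /p/ (a consonant) → -awa → *zupawa*.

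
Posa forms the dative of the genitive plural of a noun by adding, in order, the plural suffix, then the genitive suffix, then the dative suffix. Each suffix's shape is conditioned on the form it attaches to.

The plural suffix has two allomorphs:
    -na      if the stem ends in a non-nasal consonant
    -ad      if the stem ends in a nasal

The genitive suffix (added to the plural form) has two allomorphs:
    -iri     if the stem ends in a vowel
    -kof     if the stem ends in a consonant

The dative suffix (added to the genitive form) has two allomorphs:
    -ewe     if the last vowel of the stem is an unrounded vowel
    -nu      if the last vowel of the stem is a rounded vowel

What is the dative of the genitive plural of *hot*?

The final consonant of *hot* is /t/, which is non-nasal, so the plural suffix is -na, giving *hotna*.
The final sound of the plural form *hotna* is /a/, which is a vowel, so the genitive suffix is -iri, giving *hotnairi*.
The last vowel of the genitive form *hotnairi* is /i/, which is an unrounded vowel, so the dative suffix is -ewe, giving *hotnairiewe*.

hotnairiewe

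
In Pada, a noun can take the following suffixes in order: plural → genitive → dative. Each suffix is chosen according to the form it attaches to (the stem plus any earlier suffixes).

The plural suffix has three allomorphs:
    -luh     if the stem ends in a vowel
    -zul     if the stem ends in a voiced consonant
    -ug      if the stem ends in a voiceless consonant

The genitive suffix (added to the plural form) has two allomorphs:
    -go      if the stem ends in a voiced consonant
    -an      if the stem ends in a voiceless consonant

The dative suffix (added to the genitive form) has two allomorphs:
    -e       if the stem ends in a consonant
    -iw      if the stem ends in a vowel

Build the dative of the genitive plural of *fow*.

*fow* — final sound /w/ (a voiced consonant) → -zul → *fowzul*.
Since the final consonant of the plural form *fowzul* is /l/ (voiced), it takes -go, giving *fowzulgo*.
The genitive form *fowzulgo*: final sound = /o/, a vowel → -iw → *fowzulgoiw*.

fowzulgoiw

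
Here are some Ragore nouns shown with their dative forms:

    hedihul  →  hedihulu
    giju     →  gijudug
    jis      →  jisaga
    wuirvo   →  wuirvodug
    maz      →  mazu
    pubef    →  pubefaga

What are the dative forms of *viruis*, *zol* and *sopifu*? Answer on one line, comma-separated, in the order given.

The pattern is voicing of the final sound: -aga when the stem ends in a voiceless consonant (*jis*, *pubef*); -u when the stem ends in a voiced consonant (*hedihul*, *maz*); -dug when the stem ends in a vowel (*giju*, *wuirvo*).
The final sound of *viruis* is /s/, which is a voiceless consonant, so the suffix is -aga, giving *viruisaga*.
The final sound of *zol* is /l/, which is a voiced consonant, so the suffix is -u, giving *zolu*.
*sopifu*: final sound = /u/, a vowel → -dug → *sopifudug*.

viruisaga, zolu, sopifudug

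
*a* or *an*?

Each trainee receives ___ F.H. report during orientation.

The indefinite article is chosen by the initial *sound* of the following word, not its spelling.
The initialism *F.H.* is read letter by letter; the first letter, F, is pronounced /ɛf/, which begins with a vowel sound.
So the article is *an*: Each trainee receives an F.H. report during orientation.

an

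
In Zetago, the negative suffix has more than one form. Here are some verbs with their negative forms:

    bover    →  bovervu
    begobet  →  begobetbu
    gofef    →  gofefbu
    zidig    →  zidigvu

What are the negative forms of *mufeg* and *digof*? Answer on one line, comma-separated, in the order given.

The suffix is conditioned by the final consonant: -bu when the stem ends in a voiceless consonant (*begobet*, *gofef*); -vu when the stem ends in a voiced consonant (*bover*, *zidig*).
Since the final consonant of *mufeg* is /g/ (voiced), it takes -vu, giving *mufegvu*.
Since the final consonant of *digof* is /f/ (voiceless), it takes -bu, giving *digofbu*.

mufegvu, digofbu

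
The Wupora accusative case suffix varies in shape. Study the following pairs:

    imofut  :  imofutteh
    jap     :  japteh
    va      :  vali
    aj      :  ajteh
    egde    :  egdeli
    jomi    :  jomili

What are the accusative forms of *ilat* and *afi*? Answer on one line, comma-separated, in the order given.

ilatteh, afili

The pattern is consonant vs. vowel: -teh when the stem ends in a consonant (*imofut*, *jap*, *aj*); -li when the stem ends in a vowel (*va*, *egde*, *jomi*).
*ilat* — final sound /t/ (a consonant) → -teh → *ilatteh*.
Since the final sound of *afi* is /i/ (a vowel), it takes -li, giving *afili*.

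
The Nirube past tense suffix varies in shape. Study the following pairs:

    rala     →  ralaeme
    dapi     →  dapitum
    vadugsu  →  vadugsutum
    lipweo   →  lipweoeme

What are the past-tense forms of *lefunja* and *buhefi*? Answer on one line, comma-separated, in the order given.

The suffix is conditioned by the last vowel: -tum when the last vowel of the stem is a high vowel (*dapi*, *vadugsu*); -eme when the last vowel of the stem is a non-high vowel (*rala*, *lipweo*).
*lefunja* — last vowel /a/ (a non-high vowel) → -eme → *lefunjaeme*.
Since the last vowel of *buhefi* is /i/ (a high vowel), it takes -tum, giving *buhefitum*.

lefunjaeme, buhefitum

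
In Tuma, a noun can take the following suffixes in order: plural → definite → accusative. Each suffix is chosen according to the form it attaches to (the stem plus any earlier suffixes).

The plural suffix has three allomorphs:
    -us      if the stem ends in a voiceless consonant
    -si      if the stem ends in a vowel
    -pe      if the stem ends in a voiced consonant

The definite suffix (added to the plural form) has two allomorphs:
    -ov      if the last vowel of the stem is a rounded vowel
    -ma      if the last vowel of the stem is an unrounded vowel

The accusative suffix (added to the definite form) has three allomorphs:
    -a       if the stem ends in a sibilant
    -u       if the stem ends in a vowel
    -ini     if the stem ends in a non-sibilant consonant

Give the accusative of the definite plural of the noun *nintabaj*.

The final sound of *nintabaj* is /j/, which is a voiced consonant, so the plural suffix is -pe, giving *nintabajpe*.
The plural form *nintabajpe*: last vowel = /e/, an unrounded vowel → -ma → *nintabajpema*.
The definite form *nintabajpema* — final sound /a/ (a vowel) → -u → *nintabajpemau*.

nintabajpemau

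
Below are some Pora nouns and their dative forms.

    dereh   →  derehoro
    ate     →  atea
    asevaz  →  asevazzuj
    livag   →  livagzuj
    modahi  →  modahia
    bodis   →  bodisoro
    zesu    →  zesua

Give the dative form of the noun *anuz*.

The alternation tracks the final sound of the stem — -oro when the stem ends in a voiceless consonant (*dereh*, *bodis*); -zuj when the stem ends in a voiced consonant (*asevaz*, *livag*); -a when the stem ends in a vowel (*ate*, *modahi*, *zesu*).
Since the final sound of *anuz* is /z/ (a voiced consonant), it takes -zuj, giving *anuzzuj*.

anuzzuj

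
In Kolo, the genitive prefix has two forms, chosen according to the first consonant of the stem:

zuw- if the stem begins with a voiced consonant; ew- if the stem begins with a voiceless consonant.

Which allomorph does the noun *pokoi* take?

ew-

Since the first consonant of *pokoi* is /p/ (voiceless), it takes ew-.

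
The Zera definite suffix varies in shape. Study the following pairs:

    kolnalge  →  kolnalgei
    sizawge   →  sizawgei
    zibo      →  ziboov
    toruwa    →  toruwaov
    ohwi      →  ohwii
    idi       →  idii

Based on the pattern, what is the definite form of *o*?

oov

The alternation tracks the last vowel of the stem — -i when the last vowel of the stem is a front vowel (*kolnalge*, *sizawge*, *ohwi*, *idi*); -ov when the last vowel of the stem is a back vowel (*zibo*, *toruwa*).
*o* — last vowel /o/ (a back vowel) → -ov → *oov*.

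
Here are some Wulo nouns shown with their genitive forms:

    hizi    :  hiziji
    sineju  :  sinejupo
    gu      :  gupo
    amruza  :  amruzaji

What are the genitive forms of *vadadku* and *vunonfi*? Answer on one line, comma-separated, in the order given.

The alternation tracks the last vowel of the stem — -po when the last vowel of the stem is a rounded vowel (*sineju*, *gu*); -ji when the last vowel of the stem is an unrounded vowel (*hizi*, *amruza*).
The last vowel of *vadadku* is /u/, which is a rounded vowel, so the suffix is -po, giving *vadadkupo*.
*vunonfi*: last vowel = /i/, an unrounded vowel → -ji → *vunonfiji*.

vadadkupo, vunonfiji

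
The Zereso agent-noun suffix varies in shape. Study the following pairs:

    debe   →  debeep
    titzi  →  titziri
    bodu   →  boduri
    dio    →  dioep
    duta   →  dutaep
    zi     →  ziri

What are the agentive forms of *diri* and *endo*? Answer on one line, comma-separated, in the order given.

diriri, endoep

The pattern is height harmony: -ri when the last vowel of the stem is a high vowel (*titzi*, *bodu*, *zi*); -ep when the last vowel of the stem is a non-high vowel (*debe*, *dio*, *duta*).
The last vowel of *diri* is /i/, which is a high vowel, so the suffix is -ri, giving *diriri*.
The last vowel of *endo* is /o/, which is a non-high vowel, so the suffix is -ep, giving *endoep*.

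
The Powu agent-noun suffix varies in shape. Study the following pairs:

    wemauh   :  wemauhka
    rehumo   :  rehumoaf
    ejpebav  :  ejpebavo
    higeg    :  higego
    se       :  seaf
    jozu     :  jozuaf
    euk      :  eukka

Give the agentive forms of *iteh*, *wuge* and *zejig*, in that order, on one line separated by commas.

itehka, wugeaf, zejigo

Looking at the final sound of each stem: -ka when the stem ends in a voiceless consonant (*wemauh*, *euk*); -o when the stem ends in a voiced consonant (*ejpebav*, *higeg*); -af when the stem ends in a vowel (*rehumo*, *se*, *jozu*).
Since the final sound of *iteh* is /h/ (a voiceless consonant), it takes -ka, giving *itehka*.
The final sound of *wuge* is /e/, which is a vowel, so the suffix is -af, giving *wugeaf*.
*zejig* — final sound /g/ (a voiced consonant) → -o → *zejigo*.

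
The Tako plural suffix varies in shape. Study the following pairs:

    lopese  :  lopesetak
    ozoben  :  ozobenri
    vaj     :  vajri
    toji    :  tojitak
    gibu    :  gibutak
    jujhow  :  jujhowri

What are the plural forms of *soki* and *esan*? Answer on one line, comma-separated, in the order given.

The alternation tracks the final sound of the stem — -ri when the stem ends in a consonant (*ozoben*, *vaj*, *jujhow*); -tak when the stem ends in a vowel (*lopese*, *toji*, *gibu*).
*soki*: final sound = /i/, a vowel → -tak → *sokitak*.
Since the final sound of *esan* is /n/ (a consonant), it takes -ri, giving *esanri*.

sokitak, esanri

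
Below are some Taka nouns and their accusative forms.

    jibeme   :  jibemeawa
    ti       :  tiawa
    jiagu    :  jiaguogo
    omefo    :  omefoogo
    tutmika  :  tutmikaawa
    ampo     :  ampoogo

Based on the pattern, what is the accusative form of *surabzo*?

surabzoogo

Looking at the last vowel of each stem: -ogo when the last vowel of the stem is a rounded vowel (*jiagu*, *omefo*, *ampo*); -awa when the last vowel of the stem is an unrounded vowel (*jibeme*, *ti*, *tutmika*).
*surabzo* — last vowel /o/ (a rounded vowel) → -ogo → *surabzoogo*.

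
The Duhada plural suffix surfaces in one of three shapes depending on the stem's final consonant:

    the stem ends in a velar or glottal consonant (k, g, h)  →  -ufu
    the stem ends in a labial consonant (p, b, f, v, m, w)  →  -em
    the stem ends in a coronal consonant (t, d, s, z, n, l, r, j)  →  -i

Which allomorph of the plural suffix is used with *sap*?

*sap* — final consonant /p/ (labial) → -em.

-em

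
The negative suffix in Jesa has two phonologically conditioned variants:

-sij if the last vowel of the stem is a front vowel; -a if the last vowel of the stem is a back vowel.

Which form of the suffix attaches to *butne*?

-sij

The last vowel of *butne* is /e/, which is a front vowel, so the suffix is -sij.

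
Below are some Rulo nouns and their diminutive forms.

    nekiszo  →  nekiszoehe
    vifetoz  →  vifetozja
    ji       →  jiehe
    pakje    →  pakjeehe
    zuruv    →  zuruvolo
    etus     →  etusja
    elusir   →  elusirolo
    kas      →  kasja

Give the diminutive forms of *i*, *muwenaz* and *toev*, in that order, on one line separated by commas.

iehe, muwenazja, toevolo

The alternation tracks the final sound of the stem — -ja when the stem ends in a sibilant (*vifetoz*, *etus*, *kas*); -olo when the stem ends in a non-sibilant consonant (*zuruv*, *elusir*); -ehe when the stem ends in a vowel (*nekiszo*, *ji*, *pakje*).
*i*: final sound = /i/, a vowel → -ehe → *iehe*.
*muwenaz*: final sound = /z/, a sibilant → -ja → *muwenazja*.
The final sound of *toev* is /v/, which is a non-sibilant consonant, so the suffix is -olo, giving *toevolo*.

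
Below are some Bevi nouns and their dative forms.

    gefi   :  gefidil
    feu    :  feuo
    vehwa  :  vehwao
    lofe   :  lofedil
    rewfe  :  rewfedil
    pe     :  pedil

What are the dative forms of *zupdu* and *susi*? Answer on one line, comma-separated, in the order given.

zupduo, susidil

The suffix is conditioned by the last vowel: -dil when the last vowel of the stem is a front vowel (*gefi*, *lofe*, *rewfe*, *pe*); -o when the last vowel of the stem is a back vowel (*feu*, *vehwa*).
*zupdu*: last vowel = /u/, a back vowel → -o → *zupduo*.
*susi*: last vowel = /i/, a front vowel → -dil → *susidil*.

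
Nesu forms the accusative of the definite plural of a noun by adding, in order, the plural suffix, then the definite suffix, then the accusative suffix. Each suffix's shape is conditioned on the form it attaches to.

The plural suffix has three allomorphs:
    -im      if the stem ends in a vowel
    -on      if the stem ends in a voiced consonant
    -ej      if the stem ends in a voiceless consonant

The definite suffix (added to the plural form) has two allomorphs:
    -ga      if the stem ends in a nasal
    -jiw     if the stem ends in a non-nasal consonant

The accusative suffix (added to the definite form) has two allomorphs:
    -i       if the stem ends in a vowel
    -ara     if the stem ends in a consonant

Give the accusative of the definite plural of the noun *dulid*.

The final sound of *dulid* is /d/, which is a voiced consonant, so the plural suffix is -on, giving *dulidon*.
The plural form *dulidon*: final consonant = /n/, a nasal → -ga → *dulidonga*.
The definite form *dulidonga* — final sound /a/ (a vowel) → -i → *dulidongai*.

dulidongai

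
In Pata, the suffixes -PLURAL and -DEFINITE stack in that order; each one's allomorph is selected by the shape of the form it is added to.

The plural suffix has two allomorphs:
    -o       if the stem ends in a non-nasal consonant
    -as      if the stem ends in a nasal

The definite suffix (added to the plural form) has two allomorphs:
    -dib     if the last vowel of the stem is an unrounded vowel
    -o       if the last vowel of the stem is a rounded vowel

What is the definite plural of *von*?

*von*: final consonant = /n/, a nasal → -as → *vonas*.
Since the last vowel of the plural form *vonas* is /a/ (an unrounded vowel), it takes -dib, giving *vonasdib*.

vonasdib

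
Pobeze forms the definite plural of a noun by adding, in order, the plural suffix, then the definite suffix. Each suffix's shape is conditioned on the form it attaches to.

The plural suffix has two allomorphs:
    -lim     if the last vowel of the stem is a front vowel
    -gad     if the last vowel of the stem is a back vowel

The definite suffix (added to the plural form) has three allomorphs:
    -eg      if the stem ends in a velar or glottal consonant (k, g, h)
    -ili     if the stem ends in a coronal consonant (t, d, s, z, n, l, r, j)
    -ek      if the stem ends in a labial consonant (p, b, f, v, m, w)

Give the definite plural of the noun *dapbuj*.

dapbujgadili

*dapbuj*: last vowel = /u/, a back vowel → -gad → *dapbujgad*.
The plural form *dapbujgad* — final consonant /d/ (coronal) → -ili → *dapbujgadili*.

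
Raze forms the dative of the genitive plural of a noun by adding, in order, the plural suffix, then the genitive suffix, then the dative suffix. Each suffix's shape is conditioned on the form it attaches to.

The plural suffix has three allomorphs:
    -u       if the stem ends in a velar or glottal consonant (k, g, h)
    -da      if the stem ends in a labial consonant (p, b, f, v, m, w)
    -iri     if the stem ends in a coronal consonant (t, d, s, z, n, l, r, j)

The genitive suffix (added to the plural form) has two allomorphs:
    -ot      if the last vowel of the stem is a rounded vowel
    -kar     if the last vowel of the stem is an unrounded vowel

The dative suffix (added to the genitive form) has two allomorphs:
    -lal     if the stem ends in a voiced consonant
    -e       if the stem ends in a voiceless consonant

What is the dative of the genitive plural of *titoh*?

The final consonant of *titoh* is /h/, which is velar/glottal, so the plural suffix is -u, giving *titohu*.
The plural form *titohu*: last vowel = /u/, a rounded vowel → -ot → *titohuot*.
The final consonant of the genitive form *titohuot* is /t/, which is voiceless, so the dative suffix is -e, giving *titohuote*.

titohuote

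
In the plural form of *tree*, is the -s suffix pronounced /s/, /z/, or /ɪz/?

The stem *tree* ends in a voiced non-sibilant sound.
The plural suffix surfaces as /ɪz/ after sibilants, /s/ after other voiceless consonants, and /z/ after other voiced sounds.
So the plural -s on *tree* is pronounced /z/.

/z/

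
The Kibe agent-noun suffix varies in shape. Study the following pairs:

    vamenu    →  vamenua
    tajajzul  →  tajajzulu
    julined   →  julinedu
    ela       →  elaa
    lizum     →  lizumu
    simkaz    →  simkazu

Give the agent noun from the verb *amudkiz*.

amudkizu

The suffix is conditioned by the final sound: -u when the stem ends in a consonant (*tajajzul*, *julined*, *lizum*, *simkaz*); -a when the stem ends in a vowel (*vamenu*, *ela*).
*amudkiz*: final sound = /z/, a consonant → -u → *amudkizu*.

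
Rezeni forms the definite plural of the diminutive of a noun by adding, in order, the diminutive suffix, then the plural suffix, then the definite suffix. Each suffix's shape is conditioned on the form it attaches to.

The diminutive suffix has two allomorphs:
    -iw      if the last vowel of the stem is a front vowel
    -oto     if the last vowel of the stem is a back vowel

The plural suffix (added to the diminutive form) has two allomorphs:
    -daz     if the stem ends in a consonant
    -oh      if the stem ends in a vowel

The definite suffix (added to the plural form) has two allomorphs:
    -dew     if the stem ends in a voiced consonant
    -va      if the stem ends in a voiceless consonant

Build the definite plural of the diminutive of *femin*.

*femin*: last vowel = /i/, a front vowel → -iw → *feminiw*.
The final sound of the diminutive form *feminiw* is /w/, which is a consonant, so the plural suffix is -daz, giving *feminiwdaz*.
The plural form *feminiwdaz*: final consonant = /z/, voiced → -dew → *feminiwdazdew*.

feminiwdazdew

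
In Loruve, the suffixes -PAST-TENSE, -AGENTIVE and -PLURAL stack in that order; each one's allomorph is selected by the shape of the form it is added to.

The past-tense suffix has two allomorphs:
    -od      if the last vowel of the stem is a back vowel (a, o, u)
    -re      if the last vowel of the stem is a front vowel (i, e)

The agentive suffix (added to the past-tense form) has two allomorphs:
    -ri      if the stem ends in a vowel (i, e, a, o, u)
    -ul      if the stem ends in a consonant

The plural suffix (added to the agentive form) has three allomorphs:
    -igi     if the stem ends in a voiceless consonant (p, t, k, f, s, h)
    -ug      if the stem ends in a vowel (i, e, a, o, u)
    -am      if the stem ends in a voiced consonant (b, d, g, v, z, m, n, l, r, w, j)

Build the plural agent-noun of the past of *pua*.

The last vowel of *pua* is /a/, which is a back vowel, so the past-tense suffix is -od, giving *puaod*.
The final sound of the past-tense form *puaod* is /d/, which is a consonant, so the agentive suffix is -ul, giving *puaodul*.
Since the final sound of the agentive form *puaodul* is /l/ (a voiced consonant), it takes -am, giving *puaodulam*.

puaodulam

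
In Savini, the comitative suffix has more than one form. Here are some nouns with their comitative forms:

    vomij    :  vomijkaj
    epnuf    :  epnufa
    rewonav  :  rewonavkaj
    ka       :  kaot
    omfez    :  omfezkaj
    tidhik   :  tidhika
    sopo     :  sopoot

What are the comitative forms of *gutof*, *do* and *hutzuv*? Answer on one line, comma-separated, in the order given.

The alternation tracks the final sound of the stem — -a when the stem ends in a voiceless consonant (*epnuf*, *tidhik*); -kaj when the stem ends in a voiced consonant (*vomij*, *rewonav*, *omfez*); -ot when the stem ends in a vowel (*ka*, *sopo*).
Since the final sound of *gutof* is /f/ (a voiceless consonant), it takes -a, giving *gutofa*.
The final sound of *do* is /o/, which is a vowel, so the suffix is -ot, giving *doot*.
Since the final sound of *hutzuv* is /v/ (a voiced consonant), it takes -kaj, giving *hutzuvkaj*.

gutofa, doot, hutzuvkaj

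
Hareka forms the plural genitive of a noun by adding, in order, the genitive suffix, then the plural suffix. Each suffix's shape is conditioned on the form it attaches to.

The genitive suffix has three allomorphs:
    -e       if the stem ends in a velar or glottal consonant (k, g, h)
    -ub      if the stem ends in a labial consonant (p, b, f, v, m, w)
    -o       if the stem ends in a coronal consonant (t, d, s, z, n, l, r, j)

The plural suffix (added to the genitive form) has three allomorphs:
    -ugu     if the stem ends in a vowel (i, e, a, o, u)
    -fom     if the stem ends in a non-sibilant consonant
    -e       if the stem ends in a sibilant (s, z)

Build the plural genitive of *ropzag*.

The final consonant of *ropzag* is /g/, which is velar/glottal, so the genitive suffix is -e, giving *ropzage*.
The genitive form *ropzage* — final sound /e/ (a vowel) → -ugu → *ropzageugu*.

ropzageugu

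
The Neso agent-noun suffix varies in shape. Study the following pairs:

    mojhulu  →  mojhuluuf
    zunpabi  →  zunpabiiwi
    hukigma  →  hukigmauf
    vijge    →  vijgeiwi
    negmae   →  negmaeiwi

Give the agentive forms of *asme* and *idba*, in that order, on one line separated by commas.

asmeiwi, idbauf

The pattern is front/back vowel harmony: -iwi when the last vowel of the stem is a front vowel (*zunpabi*, *vijge*, *negmae*); -uf when the last vowel of the stem is a back vowel (*mojhulu*, *hukigma*).
*asme*: last vowel = /e/, a front vowel → -iwi → *asmeiwi*.
*idba* — last vowel /a/ (a back vowel) → -uf → *idbauf*.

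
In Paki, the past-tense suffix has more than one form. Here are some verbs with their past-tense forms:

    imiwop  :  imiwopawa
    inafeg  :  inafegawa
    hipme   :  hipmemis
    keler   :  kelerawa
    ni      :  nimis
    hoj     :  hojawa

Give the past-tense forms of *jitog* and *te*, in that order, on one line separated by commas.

jitogawa, temis

The pattern is consonant vs. vowel: -awa when the stem ends in a consonant (*imiwop*, *inafeg*, *keler*, *hoj*); -mis when the stem ends in a vowel (*hipme*, *ni*).
*jitog*: final sound = /g/, a consonant → -awa → *jitogawa*.
*te*: final sound = /e/, a vowel → -mis → *temis*.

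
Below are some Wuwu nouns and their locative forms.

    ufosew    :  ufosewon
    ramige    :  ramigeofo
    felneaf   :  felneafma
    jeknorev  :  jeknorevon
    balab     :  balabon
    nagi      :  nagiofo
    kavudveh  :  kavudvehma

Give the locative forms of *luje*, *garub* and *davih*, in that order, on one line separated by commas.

Looking at the final sound of each stem: -ma when the stem ends in a voiceless consonant (*felneaf*, *kavudveh*); -on when the stem ends in a voiced consonant (*ufosew*, *jeknorev*, *balab*); -ofo when the stem ends in a vowel (*ramige*, *nagi*).
*luje*: final sound = /e/, a vowel → -ofo → *lujeofo*.
*garub*: final sound = /b/, a voiced consonant → -on → *garubon*.
The final sound of *davih* is /h/, which is a voiceless consonant, so the suffix is -ma, giving *davihma*.

lujeofo, garubon, davihma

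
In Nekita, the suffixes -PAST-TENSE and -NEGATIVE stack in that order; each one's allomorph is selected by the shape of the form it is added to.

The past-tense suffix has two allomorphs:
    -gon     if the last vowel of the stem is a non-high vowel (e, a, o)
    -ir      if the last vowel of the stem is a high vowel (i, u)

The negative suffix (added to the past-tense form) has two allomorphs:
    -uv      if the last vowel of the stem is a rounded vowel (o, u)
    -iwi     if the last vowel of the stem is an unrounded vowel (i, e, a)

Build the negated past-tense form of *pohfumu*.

Since the last vowel of *pohfumu* is /u/ (a high vowel), it takes -ir, giving *pohfumuir*.
Since the last vowel of the past-tense form *pohfumuir* is /i/ (an unrounded vowel), it takes -iwi, giving *pohfumuiriwi*.

pohfumuiriwi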